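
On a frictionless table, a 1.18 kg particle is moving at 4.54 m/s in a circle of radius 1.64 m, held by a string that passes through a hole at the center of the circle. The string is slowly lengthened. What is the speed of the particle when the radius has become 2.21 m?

v₂ ≈ 3.37 m/s

Central (radial) force ⇒ zero torque about the center ⇒ m v r is constant.
v₂ = v₁ r₁ / r₂ = (4.54)(1.64) / (2.21) = 3.369 m/s.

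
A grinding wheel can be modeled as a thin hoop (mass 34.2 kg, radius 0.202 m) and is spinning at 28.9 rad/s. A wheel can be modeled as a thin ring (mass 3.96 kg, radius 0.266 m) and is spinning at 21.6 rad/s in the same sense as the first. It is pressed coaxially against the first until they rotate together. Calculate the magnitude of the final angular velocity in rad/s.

No external torque acts about the common axis, so total angular momentum is conserved.
Moments of inertia: I_A = (34.2)(0.202)² = 1.395 kg·m²; I_B = (3.96)(0.266)² = 0.2802 kg·m².
Taking A's sense as positive: L = (1.395)(28.9) + (0.2802)(21.6) = 46.38 kg·m²·rad/s.
Combined I = 1.395 + 0.2802 = 1.676 kg·m².
ω_f = L / I = 46.38 / 1.676 = 27.68 rad/s.

|ω_f| ≈ 27.7 rad/s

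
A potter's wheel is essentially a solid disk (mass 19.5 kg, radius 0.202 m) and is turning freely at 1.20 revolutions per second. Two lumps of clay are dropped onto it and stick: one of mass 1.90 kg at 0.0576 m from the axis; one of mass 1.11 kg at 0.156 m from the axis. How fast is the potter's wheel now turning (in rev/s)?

The added mass arrives with no angular momentum about the axis, and any external torque about the axis is negligible, so the system's angular momentum is conserved.
I_p = ½(19.5)(0.202)² = 0.3978 kg·m².
Added inertia Σmr² = (1.90)(0.0576)² + (1.11)(0.156)² = 0.03332 kg·m²; I_f = 0.3978 + 0.03332 = 0.4312 kg·m².
ω_f = I_p ω_i / I_f = (0.3978)(1.20) / 0.4312 = 1.107 rev/s.

ω_f ≈ 1.11 rev/s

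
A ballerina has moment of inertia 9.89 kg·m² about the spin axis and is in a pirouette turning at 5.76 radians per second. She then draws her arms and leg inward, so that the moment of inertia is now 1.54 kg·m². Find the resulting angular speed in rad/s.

No external torque acts about the spin axis, so angular momentum is conserved.
ω₂ = I₁ω₁ / I₂ = (9.890)(5.76 rad/s) / (1.540) = 36.99 rad/s.

ω₂ ≈ 37.0 rad/s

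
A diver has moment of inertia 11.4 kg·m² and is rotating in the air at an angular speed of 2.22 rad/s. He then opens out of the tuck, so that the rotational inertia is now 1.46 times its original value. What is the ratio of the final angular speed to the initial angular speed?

No external torque acts about the spin axis, so angular momentum is conserved.
I₂ = 1.46 × 11.4 = 16.64 kg·m².
ω₂/ω₁ = I₁/I₂ = 11.40 / 16.64 = 0.6849.

ω₂/ω₁ ≈ 0.685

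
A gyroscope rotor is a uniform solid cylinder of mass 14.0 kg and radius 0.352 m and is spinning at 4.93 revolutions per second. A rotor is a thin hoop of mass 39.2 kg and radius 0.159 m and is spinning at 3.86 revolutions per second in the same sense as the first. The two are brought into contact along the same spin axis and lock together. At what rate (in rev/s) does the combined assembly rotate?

|ω_f| ≈ 4.36 rev/s

No external torque acts about the common axis, so total angular momentum is conserved.
Moments of inertia: I_A = ½(14.0)(0.352)² = 0.8673 kg·m²; I_B = (39.2)(0.159)² = 0.9910 kg·m².
Taking A's sense as positive: L = (0.8673)(4.93) + (0.9910)(3.86) = 8.101 kg·m²·rev/s.
Combined I = 0.8673 + 0.9910 = 1.858 kg·m².
ω_f = L / I = 8.101 / 1.858 = 4.359 rev/s.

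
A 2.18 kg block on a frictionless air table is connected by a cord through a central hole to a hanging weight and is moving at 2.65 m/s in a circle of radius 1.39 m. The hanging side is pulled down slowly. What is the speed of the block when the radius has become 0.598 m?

Central (radial) force ⇒ zero torque about the center ⇒ m v r is constant.
v₂ = v₁ r₁ / r₂ = (2.65)(1.39) / (0.598) = 6.160 m/s.

v₂ ≈ 6.16 m/s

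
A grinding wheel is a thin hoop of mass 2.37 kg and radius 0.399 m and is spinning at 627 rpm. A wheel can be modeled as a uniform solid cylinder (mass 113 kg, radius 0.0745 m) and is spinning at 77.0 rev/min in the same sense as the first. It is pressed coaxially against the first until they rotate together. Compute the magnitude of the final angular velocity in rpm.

No external torque acts about the common axis, so total angular momentum is conserved.
Moments of inertia: I_A = (2.37)(0.399)² = 0.3773 kg·m²; I_B = ½(113)(0.0745)² = 0.3136 kg·m².
Taking A's sense as positive: L = (0.3773)(627) + (0.3136)(77.0) = 260.7 kg·m²·rpm.
Combined I = 0.3773 + 0.3136 = 0.6909 kg·m².
ω_f = L / I = 260.7 / 0.6909 = 377.4 rpm.

|ω_f| ≈ 377 rpm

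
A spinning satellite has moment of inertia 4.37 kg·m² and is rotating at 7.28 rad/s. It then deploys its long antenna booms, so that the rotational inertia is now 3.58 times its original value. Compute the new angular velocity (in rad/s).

ω₂ ≈ 2.03 rad/s

With no external torque about the axis, L is conserved: I₁ω₁ = I₂ω₂.
I₂ = 3.58 × 4.37 = 15.64 kg·m².
ω₂ = I₁ω₁ / I₂ = (4.370)(7.28 rad/s) / (15.64) = 2.034 rad/s.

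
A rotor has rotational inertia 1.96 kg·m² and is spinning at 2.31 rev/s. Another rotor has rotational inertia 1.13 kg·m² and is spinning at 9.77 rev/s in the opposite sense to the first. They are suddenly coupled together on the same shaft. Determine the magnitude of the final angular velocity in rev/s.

The coupling torques are internal; angular momentum about the shared axis is conserved.
Taking A's sense as positive: L = (1.960)(2.31) − (1.130)(9.77) = -6.512 kg·m²·rev/s.
Combined I = 1.960 + 1.130 = 3.090 kg·m².
ω_f = L / I = -6.512 / 3.090 = -2.108 rev/s.

|ω_f| ≈ 2.11 rev/s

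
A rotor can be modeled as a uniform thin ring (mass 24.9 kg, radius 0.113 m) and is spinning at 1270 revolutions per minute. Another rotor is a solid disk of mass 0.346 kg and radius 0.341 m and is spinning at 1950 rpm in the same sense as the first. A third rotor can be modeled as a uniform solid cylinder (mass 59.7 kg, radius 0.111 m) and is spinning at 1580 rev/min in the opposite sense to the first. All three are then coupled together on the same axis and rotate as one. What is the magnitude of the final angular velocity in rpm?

|ω_f| ≈ 196 rpm

No external torque acts about the common axis, so total angular momentum is conserved.
Moments of inertia: I_A = (24.9)(0.113)² = 0.3179 kg·m²; I_B = ½(0.346)(0.341)² = 0.02012 kg·m²; I_C = ½(59.7)(0.111)² = 0.3678 kg·m².
Taking A's sense as positive: L = (0.3179)(1270) + (0.02012)(1950) − (0.3678)(1580) = -138.1 kg·m²·rpm.
Combined I = 0.3179 + 0.02012 + 0.3678 = 0.7058 kg·m².
ω_f = L / I = -138.1 / 0.7058 = -195.6 rpm.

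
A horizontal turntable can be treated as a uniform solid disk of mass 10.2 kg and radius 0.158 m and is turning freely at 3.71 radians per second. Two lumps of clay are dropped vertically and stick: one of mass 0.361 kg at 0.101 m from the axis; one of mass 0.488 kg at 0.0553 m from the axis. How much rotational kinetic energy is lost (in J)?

No external torque acts about the axis; L_before = L_after.
I_p = ½(10.2)(0.158)² = 0.1273 kg·m².
Added inertia Σmr² = (0.361)(0.101)² + (0.488)(0.0553)² = 0.005175 kg·m²; I_f = 0.1273 + 0.005175 = 0.1325 kg·m².
ω_f = I_p ω_i / I_f = (0.1273)(3.71) / 0.1325 = 3.565 rad/s.
KE_i = ½(0.1273)(3.710 rad/s)² = 0.8762 J; KE_f = ½(0.1325)(3.565)² = 0.8420 J.

energy lost ≈ 0.0342 J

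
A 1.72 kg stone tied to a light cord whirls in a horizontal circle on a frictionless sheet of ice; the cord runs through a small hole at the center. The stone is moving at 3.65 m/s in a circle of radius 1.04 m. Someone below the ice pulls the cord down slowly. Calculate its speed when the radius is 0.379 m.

v₂ ≈ 10.0 m/s

The only horizontal force on the mass is along the cord (radial), so it exerts no torque about the hole and angular momentum m v r is conserved.
v₂ = v₁ r₁ / r₂ = (3.65)(1.04) / (0.379) = 10.02 m/s.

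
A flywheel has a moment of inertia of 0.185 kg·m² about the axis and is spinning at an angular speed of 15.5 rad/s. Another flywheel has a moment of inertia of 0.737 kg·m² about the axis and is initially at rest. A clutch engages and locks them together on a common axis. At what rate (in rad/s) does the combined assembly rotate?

|ω_f| ≈ 3.11 rad/s

No external torque acts about the common axis, so total angular momentum is conserved.
Taking A's sense as positive: L = (0.1850)(15.5) = 2.868 kg·m²·rad/s.
Combined I = 0.1850 + 0.7370 = 0.9220 kg·m².
ω_f = L / I = 2.868 / 0.9220 = 3.110 rad/s.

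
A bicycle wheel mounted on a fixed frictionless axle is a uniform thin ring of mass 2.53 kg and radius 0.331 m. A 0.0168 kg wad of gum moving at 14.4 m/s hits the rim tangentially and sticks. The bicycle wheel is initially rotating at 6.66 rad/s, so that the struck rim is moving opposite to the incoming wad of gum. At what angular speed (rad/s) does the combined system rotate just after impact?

|ω_f| ≈ 6.33 rad/s

About the axle the impulsive forces during the collision are internal, so angular momentum about that axis is conserved.
I_p = (2.53)(0.331)² = 0.2772 kg·m². Taking the sense of the wad of gum's angular momentum as positive, L_{wad} = m v R = (0.0168)(14.4)(0.331) = 0.08008 kg·m²/s.
L_i = −I_p ω_p + m v R = −(0.2772)(6.66) + 0.08008 = -1.766 kg·m²/s.
After sticking, I_f = I_p + m R² = 0.2772 + (0.0168)(0.331)² = 0.2790 kg·m².
ω_f = L_i / I_f = -1.766 / 0.2790 = -6.329 rad/s.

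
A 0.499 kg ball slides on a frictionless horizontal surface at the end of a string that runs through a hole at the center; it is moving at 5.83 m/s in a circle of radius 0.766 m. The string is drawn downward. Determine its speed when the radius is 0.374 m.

The only horizontal force on the mass is along the cord (radial), so it exerts no torque about the hole and angular momentum m v r is conserved.
v₂ = v₁ r₁ / r₂ = (5.83)(0.766) / (0.374) = 11.94 m/s.

v₂ ≈ 11.9 m/s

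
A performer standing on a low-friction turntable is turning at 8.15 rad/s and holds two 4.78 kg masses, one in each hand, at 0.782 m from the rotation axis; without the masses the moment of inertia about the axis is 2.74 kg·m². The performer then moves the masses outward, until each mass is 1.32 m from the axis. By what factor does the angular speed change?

Angular momentum about the spin axis is conserved since the torque about it is zero.
I₁ = 2.74 + 2(4.78)(0.782)² = 8.586 kg·m²; I₂ = 2.74 + 2(4.78)(1.32)² = 19.40 kg·m².
ω₂/ω₁ = I₁/I₂ = 8.586 / 19.40 = 0.4426.

ω₂/ω₁ ≈ 0.443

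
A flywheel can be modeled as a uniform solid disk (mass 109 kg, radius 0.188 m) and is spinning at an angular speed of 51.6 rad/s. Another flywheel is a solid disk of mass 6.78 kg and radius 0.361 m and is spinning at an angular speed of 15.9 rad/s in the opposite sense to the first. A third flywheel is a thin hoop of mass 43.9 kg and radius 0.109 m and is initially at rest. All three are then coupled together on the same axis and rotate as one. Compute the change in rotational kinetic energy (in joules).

The coupling torques are internal; angular momentum about the shared axis is conserved.
Moments of inertia: I_A = ½(109)(0.188)² = 1.926 kg·m²; I_B = ½(6.78)(0.361)² = 0.4418 kg·m²; I_C = (43.9)(0.109)² = 0.5216 kg·m².
Taking A's sense as positive: L = (1.926)(51.6) − (0.4418)(15.9) = 92.37 kg·m²·rad/s.
Combined I = 1.926 + 0.4418 + 0.5216 = 2.890 kg·m².
ω_f = L / I = 92.37 / 2.890 = 31.97 rad/s.
KE_i = ½ΣIω² = 2620 J; KE_f = ½(2.890)(31.97)² = 1476 J.

ΔKE ≈ -1140 J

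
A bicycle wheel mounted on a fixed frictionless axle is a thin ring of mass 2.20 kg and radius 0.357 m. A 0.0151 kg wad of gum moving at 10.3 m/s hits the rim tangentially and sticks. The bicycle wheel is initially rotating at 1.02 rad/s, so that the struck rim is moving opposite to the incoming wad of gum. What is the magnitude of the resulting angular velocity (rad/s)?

The axle reaction passes through the axle and exerts no torque about it; angular momentum about the axle is conserved through the impact.
I_p = (2.20)(0.357)² = 0.2804 kg·m². Taking the sense of the wad of gum's angular momentum as positive, L_{wad} = m v R = (0.0151)(10.3)(0.357) = 0.05552 kg·m²/s.
L_i = −I_p ω_p + m v R = −(0.2804)(1.02) + 0.05552 = -0.2305 kg·m²/s.
After sticking, I_f = I_p + m R² = 0.2804 + (0.0151)(0.357)² = 0.2823 kg·m².
ω_f = L_i / I_f = -0.2305 / 0.2823 = -0.8164 rad/s.

|ω_f| ≈ 0.816 rad/s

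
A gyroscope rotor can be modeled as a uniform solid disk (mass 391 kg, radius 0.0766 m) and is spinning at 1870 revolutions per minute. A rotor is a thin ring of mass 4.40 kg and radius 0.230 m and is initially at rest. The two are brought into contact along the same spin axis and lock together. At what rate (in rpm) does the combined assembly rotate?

No external torque acts about the common axis, so total angular momentum is conserved.
Moments of inertia: I_A = ½(391)(0.0766)² = 1.147 kg·m²; I_B = (4.40)(0.230)² = 0.2328 kg·m².
Taking A's sense as positive: L = (1.147)(1870) = 2145 kg·m²·rpm.
Combined I = 1.147 + 0.2328 = 1.380 kg·m².
ω_f = L / I = 2145 / 1.380 = 1555 rpm.

|ω_f| ≈ 1550 rpm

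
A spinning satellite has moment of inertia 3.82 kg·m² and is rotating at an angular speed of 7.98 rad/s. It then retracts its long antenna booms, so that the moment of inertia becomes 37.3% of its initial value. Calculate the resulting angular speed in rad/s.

Angular momentum about the spin axis is conserved since the torque about it is zero.
I₂ = 0.373 × 3.82 = 1.425 kg·m².
ω₂ = I₁ω₁ / I₂ = (3.820)(7.98 rad/s) / (1.425) = 21.39 rad/s.

ω₂ ≈ 21.4 rad/s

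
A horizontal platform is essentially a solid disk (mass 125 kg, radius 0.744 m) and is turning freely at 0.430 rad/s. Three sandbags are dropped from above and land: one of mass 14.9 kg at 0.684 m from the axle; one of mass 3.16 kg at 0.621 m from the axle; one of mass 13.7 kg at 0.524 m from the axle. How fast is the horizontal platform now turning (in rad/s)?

ω_f ≈ 0.320 rad/s

No external torque acts about the axle; L_before = L_after.
I_p = ½(125)(0.744)² = 34.60 kg·m².
Added inertia Σmr² = (14.9)(0.684)² + (3.16)(0.621)² + (13.7)(0.524)² = 11.95 kg·m²; I_f = 34.60 + 11.95 = 46.55 kg·m².
ω_f = I_p ω_i / I_f = (34.60)(0.430) / 46.55 = 0.3196 rad/s.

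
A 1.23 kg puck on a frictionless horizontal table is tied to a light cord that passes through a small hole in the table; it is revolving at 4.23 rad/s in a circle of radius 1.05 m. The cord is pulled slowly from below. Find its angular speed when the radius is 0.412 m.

ω₂ ≈ 27.5 rad/s

The constraining force is radial, so m r² ω about the center is conserved.
ω₂ = ω₁ (r₁/r₂)² = (4.23)(1.05/0.412)² = 27.47 rad/s.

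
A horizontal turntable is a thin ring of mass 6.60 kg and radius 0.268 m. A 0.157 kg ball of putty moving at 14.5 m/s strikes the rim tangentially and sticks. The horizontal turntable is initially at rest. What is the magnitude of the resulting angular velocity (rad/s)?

|ω_f| ≈ 1.26 rad/s

The axle reaction passes through the axle and exerts no torque about it; angular momentum about the axle is conserved through the impact.
I_p = (6.60)(0.268)² = 0.4740 kg·m². Taking the sense of the ball of putty's angular momentum as positive, L_{ball} = m v R = (0.157)(14.5)(0.268) = 0.6101 kg·m²/s.
L_i = 0 + 0.6101 = 0.6101 kg·m²/s.
After sticking, I_f = I_p + m R² = 0.4740 + (0.157)(0.268)² = 0.4853 kg·m².
ω_f = L_i / I_f = 0.6101 / 0.4853 = 1.257 rad/s.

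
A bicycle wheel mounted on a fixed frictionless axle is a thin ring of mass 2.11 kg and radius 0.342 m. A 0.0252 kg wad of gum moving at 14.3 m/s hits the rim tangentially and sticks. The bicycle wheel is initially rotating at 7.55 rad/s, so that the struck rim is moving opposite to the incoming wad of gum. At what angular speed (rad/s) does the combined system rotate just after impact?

|ω_f| ≈ 6.97 rad/s

The axle reaction passes through the axle and exerts no torque about it; angular momentum about the axle is conserved through the impact.
I_p = (2.11)(0.342)² = 0.2468 kg·m². Taking the sense of the wad of gum's angular momentum as positive, L_{wad} = m v R = (0.0252)(14.3)(0.342) = 0.1232 kg·m²/s.
L_i = −I_p ω_p + m v R = −(0.2468)(7.55) + 0.1232 = -1.740 kg·m²/s.
After sticking, I_f = I_p + m R² = 0.2468 + (0.0252)(0.342)² = 0.2497 kg·m².
ω_f = L_i / I_f = -1.740 / 0.2497 = -6.967 rad/s.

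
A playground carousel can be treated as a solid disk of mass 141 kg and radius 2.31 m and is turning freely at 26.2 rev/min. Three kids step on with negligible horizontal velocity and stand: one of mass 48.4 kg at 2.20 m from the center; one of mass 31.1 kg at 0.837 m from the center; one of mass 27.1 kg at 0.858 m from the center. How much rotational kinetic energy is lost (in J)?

energy lost ≈ 599 J

No external torque acts about the center; L_before = L_after.
I_p = ½(141)(2.31)² = 376.2 kg·m².
Added inertia Σmr² = (48.4)(2.20)² + (31.1)(0.837)² + (27.1)(0.858)² = 276.0 kg·m²; I_f = 376.2 + 276.0 = 652.2 kg·m².
ω_f = I_p ω_i / I_f = (376.2)(26.2) / 652.2 = 15.11 rpm.
KE_i = ½(376.2)(2.744 rad/s)² = 1416 J; KE_f = ½(652.2)(1.583)² = 816.7 J.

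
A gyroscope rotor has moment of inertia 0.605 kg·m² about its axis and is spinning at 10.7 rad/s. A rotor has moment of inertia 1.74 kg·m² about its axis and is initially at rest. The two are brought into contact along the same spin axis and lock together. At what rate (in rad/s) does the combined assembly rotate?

No external torque acts about the common axis, so total angular momentum is conserved.
Taking A's sense as positive: L = (0.6050)(10.7) = 6.473 kg·m²·rad/s.
Combined I = 0.6050 + 1.740 = 2.345 kg·m².
ω_f = L / I = 6.473 / 2.345 = 2.761 rad/s.

|ω_f| ≈ 2.76 rad/s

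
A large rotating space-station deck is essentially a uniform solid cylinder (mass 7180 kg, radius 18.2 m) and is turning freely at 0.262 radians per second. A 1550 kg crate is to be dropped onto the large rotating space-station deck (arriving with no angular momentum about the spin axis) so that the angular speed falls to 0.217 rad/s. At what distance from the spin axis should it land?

r ≈ 12.6 m

The added mass arrives with no angular momentum about the spin axis, and any external torque about the spin axis is negligible, so the system's angular momentum is conserved.
I_p = ½(7180)(18.2)² = 1.189e+06 kg·m².
I_p ω_i = (I_p + m r²) ω_f ⇒ m r² = I_p(ω_i/ω_f − 1) = 1.189e+06(0.262/0.217 − 1) = 2.466e+05 kg·m².
r = √(2.466e+05/1550) = 12.61 m.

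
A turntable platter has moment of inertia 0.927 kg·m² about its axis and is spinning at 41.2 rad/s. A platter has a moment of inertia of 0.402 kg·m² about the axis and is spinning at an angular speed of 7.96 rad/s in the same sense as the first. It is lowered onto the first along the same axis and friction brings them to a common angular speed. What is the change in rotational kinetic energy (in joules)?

No external torque acts about the common axis, so total angular momentum is conserved.
Taking A's sense as positive: L = (0.9270)(41.2) + (0.4020)(7.96) = 41.39 kg·m²·rad/s.
Combined I = 0.9270 + 0.4020 = 1.329 kg·m².
ω_f = L / I = 41.39 / 1.329 = 31.15 rad/s.
KE_i = ½ΣIω² = 799.5 J; KE_f = ½(1.329)(31.15)² = 644.6 J.

ΔKE ≈ -155 J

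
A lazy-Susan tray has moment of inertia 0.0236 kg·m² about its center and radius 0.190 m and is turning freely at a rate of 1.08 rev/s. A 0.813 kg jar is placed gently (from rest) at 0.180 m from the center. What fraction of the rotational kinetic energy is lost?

fraction ≈ 0.527

The added mass arrives with no angular momentum about the center, and any external torque about the center is negligible, so the system's angular momentum is conserved.
Added inertia Σmr² = (0.813)(0.180)² = 0.02634 kg·m²; I_f = 0.02360 + 0.02634 = 0.04994 kg·m².
ω_f = I_p ω_i / I_f = (0.02360)(1.08) / 0.04994 = 0.5104 rev/s.
KE_i = ½(0.02360)(6.786 rad/s)² = 0.5434 J; KE_f = ½(0.04994)(3.207)² = 0.2568 J.
Fraction lost = 0.5274.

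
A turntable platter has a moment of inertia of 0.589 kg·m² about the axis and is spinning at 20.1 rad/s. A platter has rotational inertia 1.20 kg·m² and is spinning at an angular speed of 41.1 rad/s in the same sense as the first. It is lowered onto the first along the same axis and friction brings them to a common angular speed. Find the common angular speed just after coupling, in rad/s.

The coupling torques are internal; angular momentum about the shared axis is conserved.
Taking A's sense as positive: L = (0.5890)(20.1) + (1.200)(41.1) = 61.16 kg·m²·rad/s.
Combined I = 0.5890 + 1.200 = 1.789 kg·m².
ω_f = L / I = 61.16 / 1.789 = 34.19 rad/s.

|ω_f| ≈ 34.2 rad/s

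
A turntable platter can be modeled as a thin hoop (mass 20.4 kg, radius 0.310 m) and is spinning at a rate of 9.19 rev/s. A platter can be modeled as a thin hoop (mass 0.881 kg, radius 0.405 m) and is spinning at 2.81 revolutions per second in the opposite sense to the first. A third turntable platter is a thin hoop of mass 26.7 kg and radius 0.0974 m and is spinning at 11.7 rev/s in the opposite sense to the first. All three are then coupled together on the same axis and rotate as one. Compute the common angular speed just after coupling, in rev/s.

|ω_f| ≈ 6.21 rev/s

The coupling torques are internal; angular momentum about the shared axis is conserved.
Moments of inertia: I_A = (20.4)(0.310)² = 1.960 kg·m²; I_B = (0.881)(0.405)² = 0.1445 kg·m²; I_C = (26.7)(0.0974)² = 0.2533 kg·m².
Taking A's sense as positive: L = (1.960)(9.19) − (0.1445)(2.81) − (0.2533)(11.7) = 14.65 kg·m²·rev/s.
Combined I = 1.960 + 0.1445 + 0.2533 = 2.358 kg·m².
ω_f = L / I = 14.65 / 2.358 = 6.211 rev/s.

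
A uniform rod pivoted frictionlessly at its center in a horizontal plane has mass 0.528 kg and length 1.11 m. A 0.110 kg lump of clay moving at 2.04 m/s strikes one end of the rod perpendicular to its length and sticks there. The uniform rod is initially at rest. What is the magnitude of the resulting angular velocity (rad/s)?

|ω_f| ≈ 1.41 rad/s

About the pivot the impulsive forces during the collision are internal, so angular momentum about that axis is conserved.
I_p = (1/12)(0.528)(1.11)² = 0.05421 kg·m². Taking the sense of the lump of clay's angular momentum as positive, L_{lump} = m v R = (0.110)(2.04)(1.11/2) = 0.1245 kg·m²/s.
L_i = 0 + 0.1245 = 0.1245 kg·m²/s.
After sticking, I_f = I_p + m R² = 0.05421 + (0.110)(1.11/2)² = 0.08810 kg·m².
ω_f = L_i / I_f = 0.1245 / 0.08810 = 1.414 rad/s.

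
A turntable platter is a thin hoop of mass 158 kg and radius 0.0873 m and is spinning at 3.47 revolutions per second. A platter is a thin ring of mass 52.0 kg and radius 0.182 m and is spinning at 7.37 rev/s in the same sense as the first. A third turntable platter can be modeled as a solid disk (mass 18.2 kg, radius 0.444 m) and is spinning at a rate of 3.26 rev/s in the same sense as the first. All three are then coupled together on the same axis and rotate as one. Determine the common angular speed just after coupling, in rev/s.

The coupling torques are internal; angular momentum about the shared axis is conserved.
Moments of inertia: I_A = (158)(0.0873)² = 1.204 kg·m²; I_B = (52.0)(0.182)² = 1.722 kg·m²; I_C = ½(18.2)(0.444)² = 1.794 kg·m².
Taking A's sense as positive: L = (1.204)(3.47) + (1.722)(7.37) + (1.794)(3.26) = 22.72 kg·m²·rev/s.
Combined I = 1.204 + 1.722 + 1.794 = 4.721 kg·m².
ω_f = L / I = 22.72 / 4.721 = 4.813 rev/s.

|ω_f| ≈ 4.81 rev/s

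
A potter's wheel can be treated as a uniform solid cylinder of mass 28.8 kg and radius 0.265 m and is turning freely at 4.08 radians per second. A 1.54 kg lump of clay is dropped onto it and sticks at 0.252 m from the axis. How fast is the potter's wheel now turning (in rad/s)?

ω_f ≈ 3.72 rad/s

No external torque acts about the axis; L_before = L_after.
I_p = ½(28.8)(0.265)² = 1.011 kg·m².
Added inertia Σmr² = (1.54)(0.252)² = 0.09780 kg·m²; I_f = 1.011 + 0.09780 = 1.109 kg·m².
ω_f = I_p ω_i / I_f = (1.011)(4.08) / 1.109 = 3.720 rad/s.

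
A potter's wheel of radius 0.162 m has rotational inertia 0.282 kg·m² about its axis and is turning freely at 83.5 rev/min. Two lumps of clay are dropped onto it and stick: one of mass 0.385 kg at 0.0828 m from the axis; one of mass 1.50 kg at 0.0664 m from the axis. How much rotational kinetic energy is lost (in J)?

No external torque acts about the axis; L_before = L_after.
Added inertia Σmr² = (0.385)(0.0828)² + (1.50)(0.0664)² = 0.009253 kg·m²; I_f = 0.2820 + 0.009253 = 0.2913 kg·m².
ω_f = I_p ω_i / I_f = (0.2820)(83.5) / 0.2913 = 80.85 rpm.
KE_i = ½(0.2820)(8.744 rad/s)² = 10.78 J; KE_f = ½(0.2913)(8.466)² = 10.44 J.

energy lost ≈ 0.342 J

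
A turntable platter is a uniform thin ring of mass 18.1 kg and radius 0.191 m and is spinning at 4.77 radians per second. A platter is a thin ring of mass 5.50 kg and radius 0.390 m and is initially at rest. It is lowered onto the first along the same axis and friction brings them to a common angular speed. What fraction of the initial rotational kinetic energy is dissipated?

fraction ≈ 0.559

No external torque acts about the common axis, so total angular momentum is conserved.
Moments of inertia: I_A = (18.1)(0.191)² = 0.6603 kg·m²; I_B = (5.50)(0.390)² = 0.8366 kg·m².
Taking A's sense as positive: L = (0.6603)(4.77) = 3.150 kg·m²·rad/s.
Combined I = 0.6603 + 0.8366 = 1.497 kg·m².
ω_f = L / I = 3.150 / 1.497 = 2.104 rad/s.
KE_i = ½ΣIω² = 7.512 J; KE_f = ½(1.497)(2.104)² = 3.314 J.
Fraction dissipated = (KE_i − KE_f)/KE_i = 0.5589.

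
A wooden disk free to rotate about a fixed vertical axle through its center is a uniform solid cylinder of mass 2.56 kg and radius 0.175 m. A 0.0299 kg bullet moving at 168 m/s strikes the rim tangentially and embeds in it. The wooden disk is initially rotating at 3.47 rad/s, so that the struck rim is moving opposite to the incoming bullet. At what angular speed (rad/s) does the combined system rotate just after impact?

|ω_f| ≈ 18.5 rad/s

The axle reaction passes through the axle and exerts no torque about it; angular momentum about the axle is conserved through the impact.
I_p = ½(2.56)(0.175)² = 0.03920 kg·m². Taking the sense of the bullet's angular momentum as positive, L_{bullet} = m v R = (0.0299)(168)(0.175) = 0.8791 kg·m²/s.
L_i = −I_p ω_p + m v R = −(0.03920)(3.47) + 0.8791 = 0.7430 kg·m²/s.
After sticking, I_f = I_p + m R² = 0.03920 + (0.0299)(0.175)² = 0.04012 kg·m².
ω_f = L_i / I_f = 0.7430 / 0.04012 = 18.52 rad/s.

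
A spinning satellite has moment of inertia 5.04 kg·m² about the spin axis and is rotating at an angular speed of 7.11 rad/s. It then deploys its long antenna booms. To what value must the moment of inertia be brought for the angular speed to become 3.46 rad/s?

I₂ ≈ 10.4 kg·m²

Angular momentum about the spin axis is conserved since the torque about it is zero.
I₂ = I₁ω₁ / ω₂ = (5.04)(7.11) / (3.46) = 10.36 kg·m².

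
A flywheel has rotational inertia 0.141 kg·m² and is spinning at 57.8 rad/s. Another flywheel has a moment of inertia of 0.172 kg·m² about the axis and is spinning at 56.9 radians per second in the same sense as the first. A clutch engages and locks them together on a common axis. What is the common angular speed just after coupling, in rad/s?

|ω_f| ≈ 57.3 rad/s

The coupling torques are internal; angular momentum about the shared axis is conserved.
Taking A's sense as positive: L = (0.1410)(57.8) + (0.1720)(56.9) = 17.94 kg·m²·rad/s.
Combined I = 0.1410 + 0.1720 = 0.3130 kg·m².
ω_f = L / I = 17.94 / 0.3130 = 57.31 rad/s.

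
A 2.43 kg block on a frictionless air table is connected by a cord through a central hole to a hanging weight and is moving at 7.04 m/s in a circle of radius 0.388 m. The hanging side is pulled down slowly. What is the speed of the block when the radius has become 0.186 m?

The only horizontal force on the mass is along the cord (radial), so it exerts no torque about the hole and angular momentum m v r is conserved.
v₂ = v₁ r₁ / r₂ = (7.04)(0.388) / (0.186) = 14.69 m/s.

v₂ ≈ 14.7 m/s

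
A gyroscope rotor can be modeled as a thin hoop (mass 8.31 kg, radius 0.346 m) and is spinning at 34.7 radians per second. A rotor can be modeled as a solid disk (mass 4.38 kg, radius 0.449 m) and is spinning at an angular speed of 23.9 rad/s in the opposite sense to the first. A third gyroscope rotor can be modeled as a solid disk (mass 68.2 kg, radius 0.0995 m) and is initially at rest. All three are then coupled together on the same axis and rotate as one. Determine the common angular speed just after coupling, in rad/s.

The coupling torques are internal; angular momentum about the shared axis is conserved.
Moments of inertia: I_A = (8.31)(0.346)² = 0.9948 kg·m²; I_B = ½(4.38)(0.449)² = 0.4415 kg·m²; I_C = ½(68.2)(0.0995)² = 0.3376 kg·m².
Taking A's sense as positive: L = (0.9948)(34.7) − (0.4415)(23.9) = 23.97 kg·m²·rad/s.
Combined I = 0.9948 + 0.4415 + 0.3376 = 1.774 kg·m².
ω_f = L / I = 23.97 / 1.774 = 13.51 rad/s.

|ω_f| ≈ 13.5 rad/s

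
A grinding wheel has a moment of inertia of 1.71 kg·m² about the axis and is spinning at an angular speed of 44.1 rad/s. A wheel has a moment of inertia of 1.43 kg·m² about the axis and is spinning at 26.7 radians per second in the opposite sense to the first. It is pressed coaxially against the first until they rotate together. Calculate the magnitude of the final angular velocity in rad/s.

The coupling torques are internal; angular momentum about the shared axis is conserved.
Taking A's sense as positive: L = (1.710)(44.1) − (1.430)(26.7) = 37.23 kg·m²·rad/s.
Combined I = 1.710 + 1.430 = 3.140 kg·m².
ω_f = L / I = 37.23 / 3.140 = 11.86 rad/s.

|ω_f| ≈ 11.9 rad/s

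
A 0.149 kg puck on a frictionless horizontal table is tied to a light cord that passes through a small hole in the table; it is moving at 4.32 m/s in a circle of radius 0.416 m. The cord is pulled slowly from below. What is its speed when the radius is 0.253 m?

The only horizontal force on the mass is along the cord (radial), so it exerts no torque about the hole and angular momentum m v r is conserved.
v₂ = v₁ r₁ / r₂ = (4.32)(0.416) / (0.253) = 7.103 m/s.

v₂ ≈ 7.10 m/s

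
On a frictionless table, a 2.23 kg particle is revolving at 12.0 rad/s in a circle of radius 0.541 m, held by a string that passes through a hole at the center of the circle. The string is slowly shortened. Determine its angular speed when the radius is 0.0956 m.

ω₂ ≈ 384 rad/s

No torque about the axis ⇒ m r₁² ω₁ = m r₂² ω₂.
ω₂ = ω₁ (r₁/r₂)² = (12.0)(0.541/0.0956)² = 384.3 rad/s.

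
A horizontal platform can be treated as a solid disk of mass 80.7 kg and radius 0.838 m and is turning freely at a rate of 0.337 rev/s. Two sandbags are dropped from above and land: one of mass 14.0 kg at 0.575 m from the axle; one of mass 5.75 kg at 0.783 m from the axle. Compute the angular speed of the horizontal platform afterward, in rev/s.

The added mass arrives with no angular momentum about the axle, and any external torque about the axle is negligible, so the system's angular momentum is conserved.
I_p = ½(80.7)(0.838)² = 28.34 kg·m².
Added inertia Σmr² = (14.0)(0.575)² + (5.75)(0.783)² = 8.154 kg·m²; I_f = 28.34 + 8.154 = 36.49 kg·m².
ω_f = I_p ω_i / I_f = (28.34)(0.337) / 36.49 = 0.2617 rev/s.

ω_f ≈ 0.262 rev/s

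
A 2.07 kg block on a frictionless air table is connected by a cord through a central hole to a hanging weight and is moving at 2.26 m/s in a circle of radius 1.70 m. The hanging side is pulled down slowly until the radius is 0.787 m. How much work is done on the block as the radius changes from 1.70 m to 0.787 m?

The only horizontal force on the mass is along the cord (radial), so it exerts no torque about the hole and angular momentum m v r is conserved.
v₂ = v₁ r₁ / r₂ = (2.26)(1.70) / (0.787) = 4.882 m/s.
W = ΔKE = ½m(v₂² − v₁²) = 19.38 J.

W ≈ 19.4 J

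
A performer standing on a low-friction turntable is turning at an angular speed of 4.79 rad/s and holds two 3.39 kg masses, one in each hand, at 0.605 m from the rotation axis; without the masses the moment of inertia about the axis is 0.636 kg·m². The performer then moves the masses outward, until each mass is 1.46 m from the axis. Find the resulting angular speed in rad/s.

ω₂ ≈ 0.990 rad/s

Angular momentum about the spin axis is conserved since the torque about it is zero.
I₁ = 0.636 + 2(3.39)(0.605)² = 3.118 kg·m²; I₂ = 0.636 + 2(3.39)(1.46)² = 15.09 kg·m².
ω₂ = I₁ω₁ / I₂ = (3.118)(4.79 rad/s) / (15.09) = 0.9897 rad/s.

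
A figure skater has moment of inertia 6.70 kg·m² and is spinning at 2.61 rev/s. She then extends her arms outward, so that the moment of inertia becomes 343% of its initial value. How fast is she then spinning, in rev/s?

No external torque acts about the spin axis, so angular momentum is conserved.
I₂ = 3.43 × 6.70 = 22.98 kg·m².
ω₂ = I₁ω₁ / I₂ = (6.700)(2.61 rev/s) / (22.98) = 0.7609 rev/s.

ω₂ ≈ 0.761 rev/s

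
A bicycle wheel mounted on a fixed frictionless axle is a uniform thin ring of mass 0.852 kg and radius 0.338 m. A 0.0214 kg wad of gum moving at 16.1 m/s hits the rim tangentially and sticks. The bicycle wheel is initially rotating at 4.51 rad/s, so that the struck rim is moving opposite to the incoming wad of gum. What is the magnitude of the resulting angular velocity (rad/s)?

About the axle the impulsive forces during the collision are internal, so angular momentum about that axis is conserved.
I_p = (0.852)(0.338)² = 0.09734 kg·m². Taking the sense of the wad of gum's angular momentum as positive, L_{wad} = m v R = (0.0214)(16.1)(0.338) = 0.1165 kg·m²/s.
L_i = −I_p ω_p + m v R = −(0.09734)(4.51) + 0.1165 = -0.3225 kg·m²/s.
After sticking, I_f = I_p + m R² = 0.09734 + (0.0214)(0.338)² = 0.09978 kg·m².
ω_f = L_i / I_f = -0.3225 / 0.09978 = -3.232 rad/s.

|ω_f| ≈ 3.23 rad/s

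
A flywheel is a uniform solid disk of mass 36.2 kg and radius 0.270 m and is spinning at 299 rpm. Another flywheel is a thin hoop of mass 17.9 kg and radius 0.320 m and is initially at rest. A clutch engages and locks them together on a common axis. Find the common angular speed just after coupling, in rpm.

No external torque acts about the common axis, so total angular momentum is conserved.
Moments of inertia: I_A = ½(36.2)(0.270)² = 1.319 kg·m²; I_B = (17.9)(0.320)² = 1.833 kg·m².
Taking A's sense as positive: L = (1.319)(299) = 394.5 kg·m²·rpm.
Combined I = 1.319 + 1.833 = 3.152 kg·m².
ω_f = L / I = 394.5 / 3.152 = 125.1 rpm.

|ω_f| ≈ 125 rpm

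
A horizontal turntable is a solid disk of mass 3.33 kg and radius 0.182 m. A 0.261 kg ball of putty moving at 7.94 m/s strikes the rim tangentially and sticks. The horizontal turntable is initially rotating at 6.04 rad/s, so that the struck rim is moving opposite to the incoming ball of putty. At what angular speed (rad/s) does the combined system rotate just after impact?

The axle reaction passes through the axle and exerts no torque about it; angular momentum about the axle is conserved through the impact.
I_p = ½(3.33)(0.182)² = 0.05515 kg·m². Taking the sense of the ball of putty's angular momentum as positive, L_{ball} = m v R = (0.261)(7.94)(0.182) = 0.3772 kg·m²/s.
L_i = −I_p ω_p + m v R = −(0.05515)(6.04) + 0.3772 = 0.04405 kg·m²/s.
After sticking, I_f = I_p + m R² = 0.05515 + (0.261)(0.182)² = 0.06380 kg·m².
ω_f = L_i / I_f = 0.04405 / 0.06380 = 0.6905 rad/s.

|ω_f| ≈ 0.690 rad/s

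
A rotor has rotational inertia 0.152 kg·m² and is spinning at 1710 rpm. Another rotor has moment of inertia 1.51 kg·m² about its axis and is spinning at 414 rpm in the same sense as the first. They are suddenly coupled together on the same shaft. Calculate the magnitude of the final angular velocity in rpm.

|ω_f| ≈ 533 rpm

No external torque acts about the common axis, so total angular momentum is conserved.
Taking A's sense as positive: L = (0.1520)(1710) + (1.510)(414) = 885.1 kg·m²·rpm.
Combined I = 0.1520 + 1.510 = 1.662 kg·m².
ω_f = L / I = 885.1 / 1.662 = 532.5 rpm.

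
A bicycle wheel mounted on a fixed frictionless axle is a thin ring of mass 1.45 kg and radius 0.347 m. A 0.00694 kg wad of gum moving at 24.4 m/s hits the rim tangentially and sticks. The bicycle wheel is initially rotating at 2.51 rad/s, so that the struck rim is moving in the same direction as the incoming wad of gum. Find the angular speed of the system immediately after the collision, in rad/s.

About the axle the impulsive forces during the collision are internal, so angular momentum about that axis is conserved.
I_p = (1.45)(0.347)² = 0.1746 kg·m². Taking the sense of the wad of gum's angular momentum as positive, L_{wad} = m v R = (0.00694)(24.4)(0.347) = 0.05876 kg·m²/s.
L_i = +I_p ω_p + m v R = +(0.1746)(2.51) + 0.05876 = 0.4970 kg·m²/s.
After sticking, I_f = I_p + m R² = 0.1746 + (0.00694)(0.347)² = 0.1754 kg·m².
ω_f = L_i / I_f = 0.4970 / 0.1754 = 2.833 rad/s.

|ω_f| ≈ 2.83 rad/s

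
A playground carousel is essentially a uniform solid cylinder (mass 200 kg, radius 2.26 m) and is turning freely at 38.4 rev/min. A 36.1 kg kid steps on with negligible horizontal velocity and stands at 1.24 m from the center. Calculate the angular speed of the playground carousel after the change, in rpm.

ω_f ≈ 34.6 rpm

The added mass arrives with no angular momentum about the center, and any external torque about the center is negligible, so the system's angular momentum is conserved.
I_p = ½(200)(2.26)² = 510.8 kg·m².
Added inertia Σmr² = (36.1)(1.24)² = 55.51 kg·m²; I_f = 510.8 + 55.51 = 566.3 kg·m².
ω_f = I_p ω_i / I_f = (510.8)(38.4) / 566.3 = 34.64 rpm.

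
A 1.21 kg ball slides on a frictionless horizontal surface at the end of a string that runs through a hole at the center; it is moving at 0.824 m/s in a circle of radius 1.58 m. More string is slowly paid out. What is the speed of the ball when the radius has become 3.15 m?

The only horizontal force on the mass is along the cord (radial), so it exerts no torque about the hole and angular momentum m v r is conserved.
v₂ = v₁ r₁ / r₂ = (0.824)(1.58) / (3.15) = 0.4133 m/s.

v₂ ≈ 0.413 m/s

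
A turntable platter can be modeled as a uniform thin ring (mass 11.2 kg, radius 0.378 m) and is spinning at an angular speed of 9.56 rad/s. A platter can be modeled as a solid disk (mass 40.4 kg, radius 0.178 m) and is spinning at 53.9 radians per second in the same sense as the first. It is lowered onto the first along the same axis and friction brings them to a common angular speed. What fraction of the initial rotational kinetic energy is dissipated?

fraction ≈ 0.448

The coupling torques are internal; angular momentum about the shared axis is conserved.
Moments of inertia: I_A = (11.2)(0.378)² = 1.600 kg·m²; I_B = ½(40.4)(0.178)² = 0.6400 kg·m².
Taking A's sense as positive: L = (1.600)(9.56) + (0.6400)(53.9) = 49.80 kg·m²·rad/s.
Combined I = 1.600 + 0.6400 = 2.240 kg·m².
ω_f = L / I = 49.80 / 2.240 = 22.23 rad/s.
KE_i = ½ΣIω² = 1003 J; KE_f = ½(2.240)(22.23)² = 553.4 J.
Fraction dissipated = (KE_i − KE_f)/KE_i = 0.4481.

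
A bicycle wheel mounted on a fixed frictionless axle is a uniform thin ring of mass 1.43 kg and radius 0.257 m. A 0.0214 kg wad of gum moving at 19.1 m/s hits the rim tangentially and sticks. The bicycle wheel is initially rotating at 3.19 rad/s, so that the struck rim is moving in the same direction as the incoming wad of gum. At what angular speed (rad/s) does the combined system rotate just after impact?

|ω_f| ≈ 4.24 rad/s

About the axle the impulsive forces during the collision are internal, so angular momentum about that axis is conserved.
I_p = (1.43)(0.257)² = 0.09445 kg·m². Taking the sense of the wad of gum's angular momentum as positive, L_{wad} = m v R = (0.0214)(19.1)(0.257) = 0.1050 kg·m²/s.
L_i = +I_p ω_p + m v R = +(0.09445)(3.19) + 0.1050 = 0.4063 kg·m²/s.
After sticking, I_f = I_p + m R² = 0.09445 + (0.0214)(0.257)² = 0.09586 kg·m².
ω_f = L_i / I_f = 0.4063 / 0.09586 = 4.239 rad/s.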